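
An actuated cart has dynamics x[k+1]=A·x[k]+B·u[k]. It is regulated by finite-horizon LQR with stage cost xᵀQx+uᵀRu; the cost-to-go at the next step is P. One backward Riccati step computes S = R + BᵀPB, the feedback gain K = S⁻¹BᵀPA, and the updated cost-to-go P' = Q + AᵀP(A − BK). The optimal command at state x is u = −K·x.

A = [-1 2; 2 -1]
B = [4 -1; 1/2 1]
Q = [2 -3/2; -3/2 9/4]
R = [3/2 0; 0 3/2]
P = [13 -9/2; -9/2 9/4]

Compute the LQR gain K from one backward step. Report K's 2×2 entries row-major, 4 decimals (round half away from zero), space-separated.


BᵀP = [49.7500 -16.8750; -17.5000 6.7500]
S = R + BᵀPB = [3/2 0; 0 3/2] + [190.5625 -66.6250; -66.6250 24.2500] = [192.0625 -66.6250; -66.6250 25.7500]
BᵀPA = [-83.5000 116.3750; 31.0000 -41.7500]
K = S⁻¹·BᵀPA = [-0.1673 0.4244; 0.7711 -0.5232]
A−BK = [0.4401 -0.2209; 1.3125 -0.6890]
AᵀP(A−BK) = [2.1291 -1.3410; -1.3410 1.0135]
P' = Q + AᵀP(A−BK) = [4.1291 -2.8410; -2.8410 3.2635]
tr(P') = 7.3926

-0.1673 0.4244 0.7711 -0.5232


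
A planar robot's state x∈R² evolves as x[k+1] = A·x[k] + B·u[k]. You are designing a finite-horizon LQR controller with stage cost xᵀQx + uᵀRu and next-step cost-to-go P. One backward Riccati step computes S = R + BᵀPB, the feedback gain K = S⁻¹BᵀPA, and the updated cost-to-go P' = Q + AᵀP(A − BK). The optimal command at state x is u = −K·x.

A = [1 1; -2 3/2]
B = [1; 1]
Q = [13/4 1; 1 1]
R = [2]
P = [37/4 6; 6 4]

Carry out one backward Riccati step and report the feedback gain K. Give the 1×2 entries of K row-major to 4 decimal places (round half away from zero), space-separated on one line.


-0.1743 1.1101

BᵀP = [15.2500 10.0000]
S = R + BᵀPB = [2] + [25.2500] = [27.2500]
BᵀPA = [-4.7500 30.2500]
K = S⁻¹·BᵀPA = [-0.1743 1.1101]
A−BK = [1.1743 -0.1101; -1.8257 0.3899]
AᵀP(A−BK) = [0.4220 -0.4771; -0.4771 2.6697]
P' = Q + AᵀP(A−BK) = [3.6720 0.5229; 0.5229 3.6697]
tr(P') = 7.3417


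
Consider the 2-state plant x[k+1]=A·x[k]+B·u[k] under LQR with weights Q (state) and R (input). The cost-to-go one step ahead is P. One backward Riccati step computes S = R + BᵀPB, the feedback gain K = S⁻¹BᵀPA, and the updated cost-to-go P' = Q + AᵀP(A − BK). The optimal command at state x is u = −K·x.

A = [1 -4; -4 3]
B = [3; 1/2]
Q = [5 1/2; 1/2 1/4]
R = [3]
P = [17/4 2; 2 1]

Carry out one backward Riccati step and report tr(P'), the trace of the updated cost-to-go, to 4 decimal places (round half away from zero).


8.8092

BᵀP = [13.7500 6.5000]
S = R + BᵀPB = [3] + [44.5000] = [47.5000]
BᵀPA = [-12.2500 -35.5000]
K = S⁻¹·BᵀPA = [-0.2579 -0.7474]
A−BK = [1.7737 -1.7579; -3.8711 3.3737]
AᵀP(A−BK) = [1.0908 -0.1553; -0.1553 2.4684]
P' = Q + AᵀP(A−BK) = [6.0908 0.3447; 0.3447 2.7184]
tr(P') = 8.8092


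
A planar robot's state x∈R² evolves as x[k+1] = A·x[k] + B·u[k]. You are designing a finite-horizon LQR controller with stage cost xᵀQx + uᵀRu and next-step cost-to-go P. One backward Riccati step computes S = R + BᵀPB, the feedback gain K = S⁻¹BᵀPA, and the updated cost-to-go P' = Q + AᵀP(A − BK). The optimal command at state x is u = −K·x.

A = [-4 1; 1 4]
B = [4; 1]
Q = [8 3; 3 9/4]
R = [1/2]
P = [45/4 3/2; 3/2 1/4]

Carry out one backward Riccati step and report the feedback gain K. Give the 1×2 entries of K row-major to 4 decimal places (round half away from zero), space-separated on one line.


-0.9326 0.3709

BᵀP = [46.5000 6.2500]
S = R + BᵀPB = [1/2] + [192.2500] = [192.7500]
BᵀPA = [-179.7500 71.5000]
K = S⁻¹·BᵀPA = [-0.9326 0.3709]
A−BK = [-0.2698 -0.4838; 1.9326 3.6291]
AᵀP(A−BK) = [0.6232 0.1777; 0.1777 0.7273]
P' = Q + AᵀP(A−BK) = [8.6232 3.1777; 3.1777 2.9773]
tr(P') = 11.6005


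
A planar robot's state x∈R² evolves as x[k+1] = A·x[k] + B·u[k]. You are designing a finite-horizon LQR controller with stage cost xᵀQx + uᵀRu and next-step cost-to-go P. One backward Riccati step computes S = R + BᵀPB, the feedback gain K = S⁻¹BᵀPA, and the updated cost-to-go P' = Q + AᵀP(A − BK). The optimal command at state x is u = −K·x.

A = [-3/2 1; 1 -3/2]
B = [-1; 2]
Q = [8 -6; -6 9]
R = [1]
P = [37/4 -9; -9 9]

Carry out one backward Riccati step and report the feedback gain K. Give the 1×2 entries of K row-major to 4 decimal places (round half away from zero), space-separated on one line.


0.8252 -0.8237

BᵀP = [-27.2500 27.0000]
S = R + BᵀPB = [1] + [81.2500] = [82.2500]
BᵀPA = [67.8750 -67.7500]
K = S⁻¹·BᵀPA = [0.8252 -0.8237]
A−BK = [-0.6748 0.1763; -0.6505 0.1474]
AᵀP(A−BK) = [0.8002 -0.7158; -0.7158 0.6938]
P' = Q + AᵀP(A−BK) = [8.8002 -6.7158; -6.7158 9.6938]
tr(P') = 18.4939


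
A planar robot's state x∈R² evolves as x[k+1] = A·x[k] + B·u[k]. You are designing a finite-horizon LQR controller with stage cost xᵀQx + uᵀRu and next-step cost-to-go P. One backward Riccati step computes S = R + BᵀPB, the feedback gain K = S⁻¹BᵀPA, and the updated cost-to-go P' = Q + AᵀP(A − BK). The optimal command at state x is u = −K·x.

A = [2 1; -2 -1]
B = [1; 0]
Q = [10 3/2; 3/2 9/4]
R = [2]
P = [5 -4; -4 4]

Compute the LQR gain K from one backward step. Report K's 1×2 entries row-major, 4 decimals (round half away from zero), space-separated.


BᵀP = [5.0000 -4.0000]
S = R + BᵀPB = [2] + [5.0000] = [7.0000]
BᵀPA = [18.0000 9.0000]
K = S⁻¹·BᵀPA = [2.5714 1.2857]
A−BK = [-0.5714 -0.2857; -2.0000 -1.0000]
AᵀP(A−BK) = [21.7143 10.8571; 10.8571 5.4286]
P' = Q + AᵀP(A−BK) = [31.7143 12.3571; 12.3571 7.6786]
tr(P') = 39.3929

2.5714 1.2857


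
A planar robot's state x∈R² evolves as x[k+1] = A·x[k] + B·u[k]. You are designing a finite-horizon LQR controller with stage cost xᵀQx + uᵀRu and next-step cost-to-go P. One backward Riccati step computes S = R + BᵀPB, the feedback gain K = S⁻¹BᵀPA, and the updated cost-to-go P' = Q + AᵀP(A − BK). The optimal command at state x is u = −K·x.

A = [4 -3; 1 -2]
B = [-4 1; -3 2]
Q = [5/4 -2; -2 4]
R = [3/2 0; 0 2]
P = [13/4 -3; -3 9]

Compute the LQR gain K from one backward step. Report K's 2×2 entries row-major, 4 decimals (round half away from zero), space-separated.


-1.1467 0.7275 -1.1962 0.1021

BᵀP = [-4.0000 -15.0000; -2.7500 15.0000]
S = R + BᵀPB = [3/2 0; 0 2] + [61.0000 -34.0000; -34.0000 27.2500] = [62.5000 -34.0000; -34.0000 29.2500]
BᵀPA = [-31.0000 42.0000; 4.0000 -21.7500]
K = S⁻¹·BᵀPA = [-1.1467 0.7275; -1.1962 0.1021]
A−BK = [0.6093 -0.1919; -0.0478 -0.0216]
AᵀP(A−BK) = [6.2360 -1.8546; -1.8546 0.9139]
P' = Q + AᵀP(A−BK) = [7.4860 -3.8546; -3.8546 4.9139]
tr(P') = 12.3999


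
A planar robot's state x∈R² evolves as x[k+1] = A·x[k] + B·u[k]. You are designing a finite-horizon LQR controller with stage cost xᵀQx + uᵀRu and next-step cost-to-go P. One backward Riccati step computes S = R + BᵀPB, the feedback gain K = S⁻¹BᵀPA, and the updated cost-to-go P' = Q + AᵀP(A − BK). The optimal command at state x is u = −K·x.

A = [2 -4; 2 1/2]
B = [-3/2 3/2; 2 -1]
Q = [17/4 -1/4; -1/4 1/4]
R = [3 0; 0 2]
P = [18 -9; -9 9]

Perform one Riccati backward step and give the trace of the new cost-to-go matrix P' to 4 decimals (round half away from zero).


44.6743

BᵀP = [-45.0000 31.5000; 36.0000 -22.5000]
S = R + BᵀPB = [3 0; 0 2] + [130.5000 -99.0000; -99.0000 76.5000] = [133.5000 -99.0000; -99.0000 78.5000]
BᵀPA = [-27.0000 195.7500; 27.0000 -155.2500]
K = S⁻¹·BᵀPA = [0.8155 -0.0050; 1.3724 -1.9840]
A−BK = [1.1646 -1.0315; 1.7414 -1.4740]
AᵀP(A−BK) = [20.9635 -18.5669; -18.5669 19.2108]
P' = Q + AᵀP(A−BK) = [25.2135 -18.8169; -18.8169 19.4608]
tr(P') = 44.6743


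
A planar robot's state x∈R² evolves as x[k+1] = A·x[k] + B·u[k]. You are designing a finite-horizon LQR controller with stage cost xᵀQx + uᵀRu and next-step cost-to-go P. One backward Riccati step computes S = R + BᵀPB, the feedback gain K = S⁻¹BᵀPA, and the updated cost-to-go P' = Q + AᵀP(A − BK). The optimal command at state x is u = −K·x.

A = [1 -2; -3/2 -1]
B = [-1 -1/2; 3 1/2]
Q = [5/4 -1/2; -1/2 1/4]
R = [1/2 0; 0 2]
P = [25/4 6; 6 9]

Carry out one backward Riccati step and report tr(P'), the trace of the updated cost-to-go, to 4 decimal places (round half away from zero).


BᵀP = [11.7500 21.0000; -0.1250 1.5000]
S = R + BᵀPB = [1/2 0; 0 2] + [51.2500 4.6250; 4.6250 0.8125] = [51.7500 4.6250; 4.6250 2.8125]
BᵀPA = [-19.7500 -44.5000; -2.3750 -1.2500]
K = S⁻¹·BᵀPA = [-0.3589 -0.9615; -0.2542 1.1367]
A−BK = [0.5140 -2.3932; -0.2961 1.3161]
AᵀP(A−BK) = [0.8075 -3.2898; -3.2898 16.6345]
P' = Q + AᵀP(A−BK) = [2.0575 -3.7898; -3.7898 16.8845]
tr(P') = 18.9420

18.9420


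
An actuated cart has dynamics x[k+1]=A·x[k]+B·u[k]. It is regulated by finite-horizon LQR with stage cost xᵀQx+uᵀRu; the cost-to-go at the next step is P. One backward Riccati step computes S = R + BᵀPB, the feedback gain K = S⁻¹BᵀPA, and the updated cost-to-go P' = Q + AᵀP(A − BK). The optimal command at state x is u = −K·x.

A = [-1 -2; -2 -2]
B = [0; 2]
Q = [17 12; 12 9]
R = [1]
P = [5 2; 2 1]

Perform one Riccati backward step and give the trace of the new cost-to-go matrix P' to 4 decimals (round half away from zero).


41.4000

BᵀP = [4.0000 2.0000]
S = R + BᵀPB = [1] + [4.0000] = [5.0000]
BᵀPA = [-8.0000 -12.0000]
K = S⁻¹·BᵀPA = [-1.6000 -2.4000]
A−BK = [-1.0000 -2.0000; 1.2000 2.8000]
AᵀP(A−BK) = [4.2000 6.8000; 6.8000 11.2000]
P' = Q + AᵀP(A−BK) = [21.2000 18.8000; 18.8000 20.2000]
tr(P') = 41.4000


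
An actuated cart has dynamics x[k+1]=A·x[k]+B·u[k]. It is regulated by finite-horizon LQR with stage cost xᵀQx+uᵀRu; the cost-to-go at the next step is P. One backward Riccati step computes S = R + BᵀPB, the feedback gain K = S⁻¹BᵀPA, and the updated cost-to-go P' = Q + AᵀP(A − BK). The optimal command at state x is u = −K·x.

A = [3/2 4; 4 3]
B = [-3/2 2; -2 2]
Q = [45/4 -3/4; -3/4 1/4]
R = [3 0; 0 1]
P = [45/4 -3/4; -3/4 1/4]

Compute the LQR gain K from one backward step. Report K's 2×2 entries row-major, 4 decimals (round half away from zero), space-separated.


BᵀP = [-15.3750 0.6250; 21.0000 -1.0000]
S = R + BᵀPB = [3 0; 0 1] + [21.8125 -29.5000; -29.5000 40.0000] = [24.8125 -29.5000; -29.5000 41.0000]
BᵀPA = [-20.5625 -59.6250; 27.5000 81.0000]
K = S⁻¹·BᵀPA = [-0.2163 -0.3748; 0.5151 1.7059]
A−BK = [0.1453 0.0259; 2.5372 -1.1615]
AᵀP(A−BK) = [1.6995 0.5049; 0.5049 3.7216]
P' = Q + AᵀP(A−BK) = [12.9495 -0.2451; -0.2451 3.9716]
tr(P') = 16.9212

-0.2163 -0.3748 0.5151 1.7059


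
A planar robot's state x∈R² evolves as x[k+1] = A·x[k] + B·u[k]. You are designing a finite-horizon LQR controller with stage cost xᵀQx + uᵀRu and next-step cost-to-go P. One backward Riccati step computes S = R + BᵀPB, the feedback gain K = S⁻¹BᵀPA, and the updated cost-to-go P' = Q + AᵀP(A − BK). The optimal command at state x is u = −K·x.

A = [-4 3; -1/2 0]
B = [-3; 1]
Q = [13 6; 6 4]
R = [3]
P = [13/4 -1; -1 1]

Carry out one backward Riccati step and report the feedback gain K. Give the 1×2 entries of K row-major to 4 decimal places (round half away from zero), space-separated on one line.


1.0446 -0.8217

BᵀP = [-10.7500 4.0000]
S = R + BᵀPB = [3] + [36.2500] = [39.2500]
BᵀPA = [41.0000 -32.2500]
K = S⁻¹·BᵀPA = [1.0446 -0.8217]
A−BK = [-0.8662 0.5350; -1.5446 0.8217]
AᵀP(A−BK) = [5.4220 -3.8121; -3.8121 2.7516]
P' = Q + AᵀP(A−BK) = [18.4220 2.1879; 2.1879 6.7516]
tr(P') = 25.1736


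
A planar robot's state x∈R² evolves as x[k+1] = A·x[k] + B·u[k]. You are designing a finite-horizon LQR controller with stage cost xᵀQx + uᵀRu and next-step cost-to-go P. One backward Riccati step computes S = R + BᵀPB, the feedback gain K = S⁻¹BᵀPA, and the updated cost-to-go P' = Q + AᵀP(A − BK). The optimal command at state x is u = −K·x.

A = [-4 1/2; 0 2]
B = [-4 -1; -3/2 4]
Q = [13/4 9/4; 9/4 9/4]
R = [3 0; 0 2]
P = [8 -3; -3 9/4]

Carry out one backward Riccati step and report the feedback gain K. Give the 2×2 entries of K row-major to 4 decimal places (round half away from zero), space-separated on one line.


BᵀP = [-27.5000 8.6250; -20.0000 12.0000]
S = R + BᵀPB = [3 0; 0 2] + [97.0625 62.0000; 62.0000 68.0000] = [100.0625 62.0000; 62.0000 70.0000]
BᵀPA = [110.0000 3.5000; 80.0000 14.0000]
K = S⁻¹·BᵀPA = [0.8670 -0.1971; 0.3750 0.3746]
A−BK = [-0.1571 0.0861; -0.1993 0.2059]
AᵀP(A−BK) = [2.6351 -0.2838; -0.2838 0.4456]
P' = Q + AᵀP(A−BK) = [5.8851 1.9662; 1.9662 2.6956]
tr(P') = 8.5807

0.8670 -0.1971 0.3750 0.3746


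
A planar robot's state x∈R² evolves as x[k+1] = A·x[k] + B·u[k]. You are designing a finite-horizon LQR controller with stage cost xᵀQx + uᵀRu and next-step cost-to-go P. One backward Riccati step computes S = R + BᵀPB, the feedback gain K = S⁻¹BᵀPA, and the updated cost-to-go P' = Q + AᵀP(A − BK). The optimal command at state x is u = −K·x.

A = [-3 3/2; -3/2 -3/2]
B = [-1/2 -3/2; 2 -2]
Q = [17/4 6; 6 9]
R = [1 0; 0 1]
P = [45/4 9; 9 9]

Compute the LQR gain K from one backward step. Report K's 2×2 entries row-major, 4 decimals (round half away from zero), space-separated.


BᵀP = [12.3750 13.5000; -34.8750 -31.5000]
S = R + BᵀPB = [1 0; 0 1] + [20.8125 -45.5625; -45.5625 115.3125] = [21.8125 -45.5625; -45.5625 116.3125]
BᵀPA = [-57.3750 -1.6875; 151.8750 -5.0625]
K = S⁻¹·BᵀPA = [0.5343 -0.9259; 1.5150 -0.4062]
A−BK = [-0.4603 0.4278; 0.4615 -0.4607]
AᵀP(A−BK) = [3.0575 -1.5535; -1.5535 1.4437]
P' = Q + AᵀP(A−BK) = [7.3075 4.4465; 4.4465 10.4437]
tr(P') = 17.7512

0.5343 -0.9259 1.5150 -0.4062


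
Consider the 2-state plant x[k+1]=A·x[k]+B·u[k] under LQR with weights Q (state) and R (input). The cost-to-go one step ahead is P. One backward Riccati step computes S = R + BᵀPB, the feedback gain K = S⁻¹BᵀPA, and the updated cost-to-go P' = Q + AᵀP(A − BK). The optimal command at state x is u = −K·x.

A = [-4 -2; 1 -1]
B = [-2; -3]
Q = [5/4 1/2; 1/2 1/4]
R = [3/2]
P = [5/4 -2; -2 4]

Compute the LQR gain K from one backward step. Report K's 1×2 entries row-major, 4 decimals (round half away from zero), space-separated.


BᵀP = [3.5000 -8.0000]
S = R + BᵀPB = [3/2] + [17.0000] = [18.5000]
BᵀPA = [-22.0000 1.0000]
K = S⁻¹·BᵀPA = [-1.1892 0.0541]
A−BK = [-6.3784 -1.8919; -2.5676 -0.8378]
AᵀP(A−BK) = [13.8378 3.1892; 3.1892 0.9459]
P' = Q + AᵀP(A−BK) = [15.0878 3.6892; 3.6892 1.1959]
tr(P') = 16.2838

-1.1892 0.0541


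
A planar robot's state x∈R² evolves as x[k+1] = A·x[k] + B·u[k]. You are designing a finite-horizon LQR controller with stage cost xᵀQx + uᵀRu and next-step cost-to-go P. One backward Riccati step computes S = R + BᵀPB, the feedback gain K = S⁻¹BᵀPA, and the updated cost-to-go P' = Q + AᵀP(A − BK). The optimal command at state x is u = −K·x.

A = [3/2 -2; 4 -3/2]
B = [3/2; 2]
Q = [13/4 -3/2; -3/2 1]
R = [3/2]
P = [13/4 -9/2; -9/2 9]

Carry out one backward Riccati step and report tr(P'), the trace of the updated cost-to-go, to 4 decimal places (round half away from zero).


BᵀP = [-4.1250 11.2500]
S = R + BᵀPB = [3/2] + [16.3125] = [17.8125]
BᵀPA = [38.8125 -8.6250]
K = S⁻¹·BᵀPA = [2.1789 -0.4842]
A−BK = [-1.7684 -1.2737; -0.3579 -0.5316]
AᵀP(A−BK) = [12.7421 1.1684; 1.1684 2.0737]
P' = Q + AᵀP(A−BK) = [15.9921 -0.3316; -0.3316 3.0737]
tr(P') = 19.0658

19.0658


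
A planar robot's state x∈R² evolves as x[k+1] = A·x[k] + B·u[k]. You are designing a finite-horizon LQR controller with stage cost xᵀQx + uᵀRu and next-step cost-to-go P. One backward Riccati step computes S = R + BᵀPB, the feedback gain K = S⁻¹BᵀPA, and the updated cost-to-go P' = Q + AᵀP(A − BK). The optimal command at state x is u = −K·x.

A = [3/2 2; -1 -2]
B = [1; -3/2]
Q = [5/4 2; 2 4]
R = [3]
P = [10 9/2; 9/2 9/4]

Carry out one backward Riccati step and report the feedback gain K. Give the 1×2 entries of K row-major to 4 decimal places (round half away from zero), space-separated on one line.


0.8219 0.9315

BᵀP = [3.2500 1.1250]
S = R + BᵀPB = [3] + [1.5625] = [4.5625]
BᵀPA = [3.7500 4.2500]
K = S⁻¹·BᵀPA = [0.8219 0.9315]
A−BK = [0.6781 1.0685; 0.2329 -0.6027]
AᵀP(A−BK) = [8.1678 8.5068; 8.5068 9.0411]
P' = Q + AᵀP(A−BK) = [9.4178 10.5068; 10.5068 13.0411]
tr(P') = 22.4589


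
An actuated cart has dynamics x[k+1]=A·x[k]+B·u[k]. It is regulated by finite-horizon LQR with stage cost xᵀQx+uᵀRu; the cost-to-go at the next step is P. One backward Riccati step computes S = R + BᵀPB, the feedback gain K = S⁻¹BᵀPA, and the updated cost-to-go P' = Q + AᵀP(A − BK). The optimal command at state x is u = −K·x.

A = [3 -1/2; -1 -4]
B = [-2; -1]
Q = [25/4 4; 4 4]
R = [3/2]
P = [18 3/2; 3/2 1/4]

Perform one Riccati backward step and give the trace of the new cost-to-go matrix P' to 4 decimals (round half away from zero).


BᵀP = [-37.5000 -3.2500]
S = R + BᵀPB = [3/2] + [78.2500] = [79.7500]
BᵀPA = [-109.2500 31.7500]
K = S⁻¹·BᵀPA = [-1.3699 0.3981]
A−BK = [0.2602 0.2962; -2.3699 -3.6019]
AᵀP(A−BK) = [3.5878 0.2445; 0.2445 1.8597]
P' = Q + AᵀP(A−BK) = [9.8378 4.2445; 4.2445 5.8597]
tr(P') = 15.6975

15.6975


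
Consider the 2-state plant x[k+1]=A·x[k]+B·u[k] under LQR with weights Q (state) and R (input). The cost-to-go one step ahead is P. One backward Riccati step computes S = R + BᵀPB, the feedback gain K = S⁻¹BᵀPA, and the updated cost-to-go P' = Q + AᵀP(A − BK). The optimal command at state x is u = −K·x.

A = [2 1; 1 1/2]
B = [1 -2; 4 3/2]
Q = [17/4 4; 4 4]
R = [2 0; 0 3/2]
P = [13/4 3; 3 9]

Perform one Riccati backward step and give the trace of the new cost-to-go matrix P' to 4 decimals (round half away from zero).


9.7862

BᵀP = [15.2500 39.0000; -2.0000 7.5000]
S = R + BᵀPB = [2 0; 0 3/2] + [171.2500 28.0000; 28.0000 15.2500] = [173.2500 28.0000; 28.0000 16.7500]
BᵀPA = [69.5000 34.7500; 3.5000 1.7500]
K = S⁻¹·BᵀPA = [0.5034 0.2517; -0.6325 -0.3163]
A−BK = [0.2316 0.1158; -0.0647 -0.0324]
AᵀP(A−BK) = [1.2290 0.6145; 0.6145 0.3072]
P' = Q + AᵀP(A−BK) = [5.4790 4.6145; 4.6145 4.3072]
tr(P') = 9.7862


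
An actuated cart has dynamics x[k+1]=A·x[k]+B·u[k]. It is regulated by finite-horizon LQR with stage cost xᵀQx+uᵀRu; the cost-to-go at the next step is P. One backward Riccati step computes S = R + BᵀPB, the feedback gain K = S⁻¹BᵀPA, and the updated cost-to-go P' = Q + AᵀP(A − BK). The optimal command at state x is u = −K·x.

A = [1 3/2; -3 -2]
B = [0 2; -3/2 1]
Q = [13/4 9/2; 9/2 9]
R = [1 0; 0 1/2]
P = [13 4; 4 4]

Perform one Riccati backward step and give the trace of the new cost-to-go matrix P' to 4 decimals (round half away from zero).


BᵀP = [-6.0000 -6.0000; 30.0000 12.0000]
S = R + BᵀPB = [1 0; 0 1/2] + [9.0000 -18.0000; -18.0000 72.0000] = [10.0000 -18.0000; -18.0000 72.5000]
BᵀPA = [12.0000 3.0000; -6.0000 21.0000]
K = S⁻¹·BᵀPA = [1.9002 1.4850; 0.3890 0.6584]
A−BK = [0.2219 0.1833; -0.5387 -0.4308]
AᵀP(A−BK) = [4.5312 3.6297; 3.6297 2.9695]
P' = Q + AᵀP(A−BK) = [7.7812 8.1297; 8.1297 11.9695]
tr(P') = 19.7506

19.7506


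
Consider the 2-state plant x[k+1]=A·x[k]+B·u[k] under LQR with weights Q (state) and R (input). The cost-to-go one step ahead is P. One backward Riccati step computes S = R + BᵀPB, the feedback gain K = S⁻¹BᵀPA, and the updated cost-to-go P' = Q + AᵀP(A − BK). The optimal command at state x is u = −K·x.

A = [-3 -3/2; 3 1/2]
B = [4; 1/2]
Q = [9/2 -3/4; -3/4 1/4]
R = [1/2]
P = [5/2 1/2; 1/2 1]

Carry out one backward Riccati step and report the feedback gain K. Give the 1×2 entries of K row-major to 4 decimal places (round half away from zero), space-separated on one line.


BᵀP = [10.2500 2.5000]
S = R + BᵀPB = [1/2] + [42.2500] = [42.7500]
BᵀPA = [-23.2500 -14.1250]
K = S⁻¹·BᵀPA = [-0.5439 -0.3304]
A−BK = [-0.8246 -0.1784; 3.2719 0.6652]
AᵀP(A−BK) = [9.8553 2.0680; 2.0680 0.4580]
P' = Q + AᵀP(A−BK) = [14.3553 1.3180; 1.3180 0.7080]
tr(P') = 15.0632

-0.5439 -0.3304


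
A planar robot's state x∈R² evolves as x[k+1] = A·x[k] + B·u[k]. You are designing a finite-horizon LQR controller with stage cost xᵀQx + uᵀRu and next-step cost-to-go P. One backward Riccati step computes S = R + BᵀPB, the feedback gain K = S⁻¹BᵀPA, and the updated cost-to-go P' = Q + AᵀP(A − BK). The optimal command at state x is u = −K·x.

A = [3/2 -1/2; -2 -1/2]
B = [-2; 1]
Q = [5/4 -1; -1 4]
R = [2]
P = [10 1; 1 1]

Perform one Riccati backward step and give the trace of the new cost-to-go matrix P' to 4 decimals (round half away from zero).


8.4295

BᵀP = [-19.0000 -1.0000]
S = R + BᵀPB = [2] + [37.0000] = [39.0000]
BᵀPA = [-26.5000 10.0000]
K = S⁻¹·BᵀPA = [-0.6795 0.2564]
A−BK = [0.1410 0.0128; -1.3205 -0.7564]
AᵀP(A−BK) = [2.4936 0.5449; 0.5449 0.6859]
P' = Q + AᵀP(A−BK) = [3.7436 -0.4551; -0.4551 4.6859]
tr(P') = 8.4295


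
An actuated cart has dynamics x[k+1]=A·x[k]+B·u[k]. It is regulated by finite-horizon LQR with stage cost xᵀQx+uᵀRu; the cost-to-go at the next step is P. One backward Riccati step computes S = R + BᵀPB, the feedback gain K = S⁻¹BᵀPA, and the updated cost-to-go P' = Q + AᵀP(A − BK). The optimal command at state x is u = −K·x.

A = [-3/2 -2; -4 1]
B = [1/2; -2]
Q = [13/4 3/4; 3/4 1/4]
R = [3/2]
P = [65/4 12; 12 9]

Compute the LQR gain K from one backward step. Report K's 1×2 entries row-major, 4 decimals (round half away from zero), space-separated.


4.0890 1.1246

BᵀP = [-15.8750 -12.0000]
S = R + BᵀPB = [3/2] + [16.0625] = [17.5625]
BᵀPA = [71.8125 19.7500]
K = S⁻¹·BᵀPA = [4.0890 1.1246]
A−BK = [-3.5445 -2.5623; 4.1779 3.2491]
AᵀP(A−BK) = [30.9235 9.9929; 9.9929 3.7900]
P' = Q + AᵀP(A−BK) = [34.1735 10.7429; 10.7429 4.0400]
tr(P') = 38.2135


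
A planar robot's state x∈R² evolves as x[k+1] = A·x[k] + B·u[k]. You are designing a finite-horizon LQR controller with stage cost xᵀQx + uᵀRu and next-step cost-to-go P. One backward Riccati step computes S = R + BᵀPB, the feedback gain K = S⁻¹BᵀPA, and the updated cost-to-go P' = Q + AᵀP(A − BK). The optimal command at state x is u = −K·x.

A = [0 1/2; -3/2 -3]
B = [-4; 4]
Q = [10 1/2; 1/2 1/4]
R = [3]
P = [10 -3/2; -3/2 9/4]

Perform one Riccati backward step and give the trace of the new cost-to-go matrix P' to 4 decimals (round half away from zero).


BᵀP = [-46.0000 15.0000]
S = R + BᵀPB = [3] + [244.0000] = [247.0000]
BᵀPA = [-22.5000 -68.0000]
K = S⁻¹·BᵀPA = [-0.0911 -0.2753]
A−BK = [-0.3644 -0.6012; -1.1356 -1.8988]
AᵀP(A−BK) = [3.0129 5.0557; 5.0557 8.5294]
P' = Q + AᵀP(A−BK) = [13.0129 5.5557; 5.5557 8.7794]
tr(P') = 21.7923

21.7923


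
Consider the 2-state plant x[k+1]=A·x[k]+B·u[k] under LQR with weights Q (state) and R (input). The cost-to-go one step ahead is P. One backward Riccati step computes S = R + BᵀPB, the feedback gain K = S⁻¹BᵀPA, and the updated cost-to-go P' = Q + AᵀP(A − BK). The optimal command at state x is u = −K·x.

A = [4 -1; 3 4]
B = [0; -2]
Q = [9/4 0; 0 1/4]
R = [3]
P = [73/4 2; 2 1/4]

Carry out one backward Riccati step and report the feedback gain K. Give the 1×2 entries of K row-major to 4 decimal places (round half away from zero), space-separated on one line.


-4.3750 0.5000

BᵀP = [-4.0000 -0.5000]
S = R + BᵀPB = [3] + [1.0000] = [4.0000]
BᵀPA = [-17.5000 2.0000]
K = S⁻¹·BᵀPA = [-4.3750 0.5000]
A−BK = [4.0000 -1.0000; -5.7500 5.0000]
AᵀP(A−BK) = [265.6875 -35.2500; -35.2500 5.2500]
P' = Q + AᵀP(A−BK) = [267.9375 -35.2500; -35.2500 5.5000]
tr(P') = 273.4375


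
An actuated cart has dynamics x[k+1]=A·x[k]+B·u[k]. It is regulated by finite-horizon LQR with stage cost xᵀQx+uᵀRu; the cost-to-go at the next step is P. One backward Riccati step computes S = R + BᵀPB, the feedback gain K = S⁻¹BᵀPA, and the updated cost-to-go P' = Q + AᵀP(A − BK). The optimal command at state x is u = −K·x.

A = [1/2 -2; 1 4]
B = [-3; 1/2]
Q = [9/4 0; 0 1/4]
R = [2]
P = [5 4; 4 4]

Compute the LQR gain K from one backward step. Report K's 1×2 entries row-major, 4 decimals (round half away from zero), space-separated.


BᵀP = [-13.0000 -10.0000]
S = R + BᵀPB = [2] + [34.0000] = [36.0000]
BᵀPA = [-16.5000 -14.0000]
K = S⁻¹·BᵀPA = [-0.4583 -0.3889]
A−BK = [-0.8750 -3.1667; 1.2292 4.1944]
AᵀP(A−BK) = [1.6875 4.5833; 4.5833 14.5556]
P' = Q + AᵀP(A−BK) = [3.9375 4.5833; 4.5833 14.8056]
tr(P') = 18.7431

-0.4583 -0.3889


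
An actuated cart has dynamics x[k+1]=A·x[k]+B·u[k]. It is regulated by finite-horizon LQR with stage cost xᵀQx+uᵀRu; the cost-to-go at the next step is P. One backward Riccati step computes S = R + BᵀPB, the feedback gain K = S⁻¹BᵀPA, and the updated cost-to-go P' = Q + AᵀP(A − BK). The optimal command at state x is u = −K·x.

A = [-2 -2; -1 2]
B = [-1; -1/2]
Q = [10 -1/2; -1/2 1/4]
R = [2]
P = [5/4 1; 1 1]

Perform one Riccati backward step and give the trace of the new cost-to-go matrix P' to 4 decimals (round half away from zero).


15.6389

BᵀP = [-1.7500 -1.5000]
S = R + BᵀPB = [2] + [2.5000] = [4.5000]
BᵀPA = [5.0000 0.5000]
K = S⁻¹·BᵀPA = [1.1111 0.1111]
A−BK = [-0.8889 -1.8889; -0.4444 2.0556]
AᵀP(A−BK) = [4.4444 0.4444; 0.4444 0.9444]
P' = Q + AᵀP(A−BK) = [14.4444 -0.0556; -0.0556 1.1944]
tr(P') = 15.6389


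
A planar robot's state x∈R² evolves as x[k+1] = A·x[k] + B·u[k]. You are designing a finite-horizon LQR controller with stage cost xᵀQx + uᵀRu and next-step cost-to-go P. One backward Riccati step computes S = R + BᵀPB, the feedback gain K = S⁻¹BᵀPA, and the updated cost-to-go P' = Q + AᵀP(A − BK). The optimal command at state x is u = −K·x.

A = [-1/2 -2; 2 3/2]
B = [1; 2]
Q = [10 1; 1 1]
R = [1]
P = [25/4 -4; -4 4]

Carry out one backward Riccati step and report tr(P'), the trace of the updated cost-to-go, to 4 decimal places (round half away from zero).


71.2500

BᵀP = [-1.7500 4.0000]
S = R + BᵀPB = [1] + [6.2500] = [7.2500]
BᵀPA = [8.8750 9.5000]
K = S⁻¹·BᵀPA = [1.2241 1.3103]
A−BK = [-1.7241 -3.3103; -0.4483 -1.1207]
AᵀP(A−BK) = [14.6983 25.6207; 25.6207 45.5517]
P' = Q + AᵀP(A−BK) = [24.6983 26.6207; 26.6207 46.5517]
tr(P') = 71.2500


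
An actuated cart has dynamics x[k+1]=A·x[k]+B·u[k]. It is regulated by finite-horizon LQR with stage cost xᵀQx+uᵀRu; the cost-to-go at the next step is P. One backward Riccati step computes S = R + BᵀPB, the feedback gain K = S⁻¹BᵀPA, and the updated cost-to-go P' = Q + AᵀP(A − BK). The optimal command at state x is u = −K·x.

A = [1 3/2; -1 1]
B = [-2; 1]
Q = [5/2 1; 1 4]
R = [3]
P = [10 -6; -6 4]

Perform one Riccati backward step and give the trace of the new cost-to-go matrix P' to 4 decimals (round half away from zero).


8.7042

BᵀP = [-26.0000 16.0000]
S = R + BᵀPB = [3] + [68.0000] = [71.0000]
BᵀPA = [-42.0000 -23.0000]
K = S⁻¹·BᵀPA = [-0.5915 -0.3239]
A−BK = [-0.1831 0.8521; -0.4085 1.3239]
AᵀP(A−BK) = [1.1549 0.3944; 0.3944 1.0493]
P' = Q + AᵀP(A−BK) = [3.6549 1.3944; 1.3944 5.0493]
tr(P') = 8.7042


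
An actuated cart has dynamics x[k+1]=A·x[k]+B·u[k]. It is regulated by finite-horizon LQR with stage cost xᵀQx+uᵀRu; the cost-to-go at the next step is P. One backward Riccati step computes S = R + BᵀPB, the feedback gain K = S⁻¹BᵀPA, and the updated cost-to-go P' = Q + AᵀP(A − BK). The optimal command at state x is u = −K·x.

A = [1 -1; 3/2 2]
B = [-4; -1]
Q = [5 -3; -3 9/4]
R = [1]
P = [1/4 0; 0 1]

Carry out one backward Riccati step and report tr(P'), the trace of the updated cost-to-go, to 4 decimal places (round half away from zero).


12.7917

BᵀP = [-1.0000 -1.0000]
S = R + BᵀPB = [1] + [5.0000] = [6.0000]
BᵀPA = [-2.5000 -1.0000]
K = S⁻¹·BᵀPA = [-0.4167 -0.1667]
A−BK = [-0.6667 -1.6667; 1.0833 1.8333]
AᵀP(A−BK) = [1.4583 2.3333; 2.3333 4.0833]
P' = Q + AᵀP(A−BK) = [6.4583 -0.6667; -0.6667 6.3333]
tr(P') = 12.7917


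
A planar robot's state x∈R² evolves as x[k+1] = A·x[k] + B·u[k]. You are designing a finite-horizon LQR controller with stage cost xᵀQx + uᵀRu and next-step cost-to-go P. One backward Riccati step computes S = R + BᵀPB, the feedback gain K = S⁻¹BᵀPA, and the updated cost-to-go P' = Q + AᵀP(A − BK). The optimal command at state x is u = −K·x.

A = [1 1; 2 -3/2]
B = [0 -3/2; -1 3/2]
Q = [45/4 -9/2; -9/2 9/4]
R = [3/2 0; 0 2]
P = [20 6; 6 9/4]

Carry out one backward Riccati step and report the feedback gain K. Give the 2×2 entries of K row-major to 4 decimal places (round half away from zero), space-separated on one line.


BᵀP = [-6.0000 -2.2500; -21.0000 -5.6250]
S = R + BᵀPB = [3/2 0; 0 2] + [2.2500 5.6250; 5.6250 23.0625] = [3.7500 5.6250; 5.6250 25.0625]
BᵀPA = [-10.5000 -2.6250; -32.2500 -12.5625]
K = S⁻¹·BᵀPA = [-1.3113 0.0782; -0.9925 -0.5188]
A−BK = [-0.4887 0.2218; 2.1774 -0.6436]
AᵀP(A−BK) = [7.2241 0.3398; 0.3398 0.7504]
P' = Q + AᵀP(A−BK) = [18.4741 -4.1602; -4.1602 3.0004]
tr(P') = 21.4744

-1.3113 0.0782 -0.9925 -0.5188


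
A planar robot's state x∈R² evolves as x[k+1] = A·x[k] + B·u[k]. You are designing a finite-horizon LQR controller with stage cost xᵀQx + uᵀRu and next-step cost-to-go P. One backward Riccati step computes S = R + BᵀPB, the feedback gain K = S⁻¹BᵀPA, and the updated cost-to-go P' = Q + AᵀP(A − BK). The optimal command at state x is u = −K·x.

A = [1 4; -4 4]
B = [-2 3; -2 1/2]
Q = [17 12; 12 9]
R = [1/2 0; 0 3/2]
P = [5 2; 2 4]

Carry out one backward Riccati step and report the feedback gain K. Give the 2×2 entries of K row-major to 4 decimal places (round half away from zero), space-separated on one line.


BᵀP = [-14.0000 -12.0000; 16.0000 8.0000]
S = R + BᵀPB = [1/2 0; 0 3/2] + [52.0000 -48.0000; -48.0000 52.0000] = [52.5000 -48.0000; -48.0000 53.5000]
BᵀPA = [34.0000 -104.0000; -16.0000 96.0000]
K = S⁻¹·BᵀPA = [2.0822 -1.8940; 1.5691 0.0951]
A−BK = [0.4572 -0.0733; -0.6201 0.1644]
AᵀP(A−BK) = [7.3101 -2.0822; -2.0822 1.8940]
P' = Q + AᵀP(A−BK) = [24.3101 9.9178; 9.9178 10.8940]
tr(P') = 35.2041

2.0822 -1.8940 1.5691 0.0951


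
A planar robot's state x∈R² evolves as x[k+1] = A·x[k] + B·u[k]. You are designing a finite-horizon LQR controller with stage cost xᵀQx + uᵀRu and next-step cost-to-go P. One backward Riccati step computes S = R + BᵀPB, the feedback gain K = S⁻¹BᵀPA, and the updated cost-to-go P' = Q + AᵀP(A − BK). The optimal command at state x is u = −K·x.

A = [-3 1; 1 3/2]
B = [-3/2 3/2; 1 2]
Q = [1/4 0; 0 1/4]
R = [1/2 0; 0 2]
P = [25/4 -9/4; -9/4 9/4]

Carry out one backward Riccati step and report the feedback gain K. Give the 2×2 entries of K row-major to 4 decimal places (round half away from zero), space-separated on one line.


1.6431 0.0160 -0.2883 0.5761

BᵀP = [-11.6250 5.6250; 4.8750 1.1250]
S = R + BᵀPB = [1/2 0; 0 2] + [23.0625 -6.1875; -6.1875 9.5625] = [23.5625 -6.1875; -6.1875 11.5625]
BᵀPA = [40.5000 -3.1875; -13.5000 6.5625]
K = S⁻¹·BᵀPA = [1.6431 0.0160; -0.2883 0.5761]
A−BK = [-0.1029 0.1598; -0.0666 0.3317]
AᵀP(A−BK) = [1.5615 -0.3707; -0.3707 0.8326]
P' = Q + AᵀP(A−BK) = [1.8115 -0.3707; -0.3707 1.0826]
tr(P') = 2.8941


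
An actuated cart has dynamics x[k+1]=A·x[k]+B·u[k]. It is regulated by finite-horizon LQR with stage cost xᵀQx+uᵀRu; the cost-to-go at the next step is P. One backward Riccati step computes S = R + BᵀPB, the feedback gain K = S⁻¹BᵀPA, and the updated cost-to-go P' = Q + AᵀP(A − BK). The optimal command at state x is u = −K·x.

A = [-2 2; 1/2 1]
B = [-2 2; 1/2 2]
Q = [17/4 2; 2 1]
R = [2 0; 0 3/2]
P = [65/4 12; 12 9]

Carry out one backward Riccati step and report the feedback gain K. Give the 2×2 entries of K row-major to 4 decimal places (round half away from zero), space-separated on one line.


0.2338 -0.2533 -0.3551 0.6634

BᵀP = [-26.5000 -19.5000; 56.5000 42.0000]
S = R + BᵀPB = [2 0; 0 3/2] + [43.2500 -92.0000; -92.0000 197.0000] = [45.2500 -92.0000; -92.0000 198.5000]
BᵀPA = [43.2500 -72.5000; -92.0000 155.0000]
K = S⁻¹·BᵀPA = [0.2338 -0.2533; -0.3551 0.6634]
A−BK = [-0.8222 0.1665; 1.0934 -0.2002]
AᵀP(A−BK) = [0.4676 -0.5066; -0.5066 0.7998]
P' = Q + AᵀP(A−BK) = [4.7176 1.4934; 1.4934 1.7998]
tr(P') = 6.5173


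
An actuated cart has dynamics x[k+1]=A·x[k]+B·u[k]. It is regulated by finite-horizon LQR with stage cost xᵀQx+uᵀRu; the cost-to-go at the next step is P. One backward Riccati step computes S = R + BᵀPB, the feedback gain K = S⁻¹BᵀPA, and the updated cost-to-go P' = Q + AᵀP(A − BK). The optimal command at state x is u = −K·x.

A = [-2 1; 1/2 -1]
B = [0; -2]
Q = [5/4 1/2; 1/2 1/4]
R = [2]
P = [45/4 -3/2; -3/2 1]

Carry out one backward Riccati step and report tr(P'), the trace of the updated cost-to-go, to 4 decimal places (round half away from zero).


BᵀP = [3.0000 -2.0000]
S = R + BᵀPB = [2] + [4.0000] = [6.0000]
BᵀPA = [-7.0000 5.0000]
K = S⁻¹·BᵀPA = [-1.1667 0.8333]
A−BK = [-2.0000 1.0000; -1.8333 0.6667]
AᵀP(A−BK) = [40.0833 -20.9167; -20.9167 11.0833]
P' = Q + AᵀP(A−BK) = [41.3333 -20.4167; -20.4167 11.3333]
tr(P') = 52.6667

52.6667


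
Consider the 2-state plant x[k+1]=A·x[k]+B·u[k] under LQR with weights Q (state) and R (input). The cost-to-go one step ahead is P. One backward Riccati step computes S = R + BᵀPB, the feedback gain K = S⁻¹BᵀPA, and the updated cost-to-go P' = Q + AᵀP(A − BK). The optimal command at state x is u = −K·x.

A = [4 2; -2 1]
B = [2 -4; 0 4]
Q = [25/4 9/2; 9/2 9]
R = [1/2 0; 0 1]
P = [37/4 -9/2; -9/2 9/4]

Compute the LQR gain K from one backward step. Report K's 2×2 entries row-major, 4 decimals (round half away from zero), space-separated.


BᵀP = [18.5000 -9.0000; -55.0000 27.0000]
S = R + BᵀPB = [1/2 0; 0 1] + [37.0000 -110.0000; -110.0000 328.0000] = [37.5000 -110.0000; -110.0000 329.0000]
BᵀPA = [92.0000 28.0000; -274.0000 -83.0000]
K = S⁻¹·BᵀPA = [0.5389 0.3453; -0.6526 -0.1368]
A−BK = [0.3116 0.7621; 0.6105 1.5474]
AᵀP(A−BK) = [0.5958 0.2411; 0.2411 0.2247]
P' = Q + AᵀP(A−BK) = [6.8458 4.7411; 4.7411 9.2247]
tr(P') = 16.0705

0.5389 0.3453 -0.6526 -0.1368


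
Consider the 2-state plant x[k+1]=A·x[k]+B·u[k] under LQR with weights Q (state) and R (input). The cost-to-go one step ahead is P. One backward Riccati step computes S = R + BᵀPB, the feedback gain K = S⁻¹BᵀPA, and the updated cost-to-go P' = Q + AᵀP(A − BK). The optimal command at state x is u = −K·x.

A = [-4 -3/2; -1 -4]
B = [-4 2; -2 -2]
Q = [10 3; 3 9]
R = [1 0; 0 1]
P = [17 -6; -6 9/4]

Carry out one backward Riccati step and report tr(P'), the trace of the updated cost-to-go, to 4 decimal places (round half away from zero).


BᵀP = [-56.0000 19.5000; 46.0000 -16.5000]
S = R + BᵀPB = [1 0; 0 1] + [185.0000 -151.0000; -151.0000 125.0000] = [186.0000 -151.0000; -151.0000 126.0000]
BᵀPA = [204.5000 6.0000; -167.5000 -3.0000]
K = S⁻¹·BᵀPA = [0.7472 0.4772; -0.4339 0.5480]
A−BK = [-0.1433 -0.6874; -0.3732 -1.9496]
AᵀP(A−BK) = [0.7673 0.2150; 0.2150 1.0311]
P' = Q + AᵀP(A−BK) = [10.7673 3.2150; 3.2150 10.0311]
tr(P') = 20.7984

20.7984


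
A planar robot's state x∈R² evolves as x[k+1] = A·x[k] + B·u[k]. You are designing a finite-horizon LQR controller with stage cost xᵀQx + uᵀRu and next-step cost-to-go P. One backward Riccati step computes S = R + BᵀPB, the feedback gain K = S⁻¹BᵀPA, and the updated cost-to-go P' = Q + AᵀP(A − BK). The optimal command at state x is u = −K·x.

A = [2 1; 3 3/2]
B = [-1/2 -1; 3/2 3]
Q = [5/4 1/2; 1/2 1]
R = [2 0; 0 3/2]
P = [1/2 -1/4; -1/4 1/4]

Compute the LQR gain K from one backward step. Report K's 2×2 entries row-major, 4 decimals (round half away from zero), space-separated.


BᵀP = [-0.6250 0.5000; -1.2500 1.0000]
S = R + BᵀPB = [2 0; 0 3/2] + [1.0625 2.1250; 2.1250 4.2500] = [3.0625 2.1250; 2.1250 5.7500]
BᵀPA = [0.2500 0.1250; 0.5000 0.2500]
K = S⁻¹·BᵀPA = [0.0286 0.0143; 0.0764 0.0382]
A−BK = [2.0907 1.0453; 2.7279 1.3640]
AᵀP(A−BK) = [1.2047 0.6023; 0.6023 0.3012]
P' = Q + AᵀP(A−BK) = [2.4547 1.1023; 1.1023 1.3012]
tr(P') = 3.7558

0.0286 0.0143 0.0764 0.0382


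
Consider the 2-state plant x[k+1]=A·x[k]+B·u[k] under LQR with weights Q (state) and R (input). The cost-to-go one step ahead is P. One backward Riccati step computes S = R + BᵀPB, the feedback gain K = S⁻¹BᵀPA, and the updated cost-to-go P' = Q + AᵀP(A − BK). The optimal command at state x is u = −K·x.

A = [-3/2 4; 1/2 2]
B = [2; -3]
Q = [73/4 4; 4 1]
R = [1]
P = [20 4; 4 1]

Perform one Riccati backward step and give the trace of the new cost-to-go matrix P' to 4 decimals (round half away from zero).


54.9702

BᵀP = [28.0000 5.0000]
S = R + BᵀPB = [1] + [41.0000] = [42.0000]
BᵀPA = [-39.5000 122.0000]
K = S⁻¹·BᵀPA = [-0.9405 2.9048]
A−BK = [0.3810 -1.8095; -2.3214 10.7143]
AᵀP(A−BK) = [2.1012 -8.2619; -8.2619 33.6190]
P' = Q + AᵀP(A−BK) = [20.3512 -4.2619; -4.2619 34.6190]
tr(P') = 54.9702


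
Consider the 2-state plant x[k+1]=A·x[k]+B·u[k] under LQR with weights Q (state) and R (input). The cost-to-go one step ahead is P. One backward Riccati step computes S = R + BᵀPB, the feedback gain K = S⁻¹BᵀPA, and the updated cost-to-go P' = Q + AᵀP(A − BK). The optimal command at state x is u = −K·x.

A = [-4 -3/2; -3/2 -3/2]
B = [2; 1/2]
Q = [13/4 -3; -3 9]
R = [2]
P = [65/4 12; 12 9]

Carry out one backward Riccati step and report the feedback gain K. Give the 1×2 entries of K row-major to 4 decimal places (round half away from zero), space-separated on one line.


BᵀP = [38.5000 28.5000]
S = R + BᵀPB = [2] + [91.2500] = [93.2500]
BᵀPA = [-196.7500 -100.5000]
K = S⁻¹·BᵀPA = [-2.1099 -1.0777]
A−BK = [0.2198 0.6555; -0.4450 -0.9611]
AᵀP(A−BK) = [9.1233 4.7031; 4.7031 2.4988]
P' = Q + AᵀP(A−BK) = [12.3733 1.7031; 1.7031 11.4988]
tr(P') = 23.8722

-2.1099 -1.0777


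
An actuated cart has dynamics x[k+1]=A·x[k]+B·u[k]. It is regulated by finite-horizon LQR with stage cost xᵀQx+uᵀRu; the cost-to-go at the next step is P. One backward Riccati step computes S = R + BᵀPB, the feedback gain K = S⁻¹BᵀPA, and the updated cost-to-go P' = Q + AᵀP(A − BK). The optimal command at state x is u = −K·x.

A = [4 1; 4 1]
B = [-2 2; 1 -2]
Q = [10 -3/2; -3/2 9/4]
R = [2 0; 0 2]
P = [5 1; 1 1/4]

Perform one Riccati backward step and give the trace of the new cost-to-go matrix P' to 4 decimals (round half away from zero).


23.3602

BᵀP = [-9.0000 -1.7500; 8.0000 1.5000]
S = R + BᵀPB = [2 0; 0 2] + [16.2500 -14.5000; -14.5000 13.0000] = [18.2500 -14.5000; -14.5000 15.0000]
BᵀPA = [-43.0000 -10.7500; 38.0000 9.5000]
K = S⁻¹·BᵀPA = [-1.4803 -0.3701; 1.1024 0.2756]
A−BK = [-1.1654 -0.2913; 7.6850 1.9213]
AᵀP(A−BK) = [10.4567 2.6142; 2.6142 0.6535]
P' = Q + AᵀP(A−BK) = [20.4567 1.1142; 1.1142 2.9035]
tr(P') = 23.3602


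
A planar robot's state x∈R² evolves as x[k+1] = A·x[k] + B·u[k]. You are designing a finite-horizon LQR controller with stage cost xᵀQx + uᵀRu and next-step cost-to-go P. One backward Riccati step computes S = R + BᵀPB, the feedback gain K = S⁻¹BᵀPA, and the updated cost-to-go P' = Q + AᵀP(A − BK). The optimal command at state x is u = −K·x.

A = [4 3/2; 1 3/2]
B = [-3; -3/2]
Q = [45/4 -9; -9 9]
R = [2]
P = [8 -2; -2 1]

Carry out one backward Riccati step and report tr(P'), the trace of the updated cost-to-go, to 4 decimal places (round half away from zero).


BᵀP = [-21.0000 4.5000]
S = R + BᵀPB = [2] + [56.2500] = [58.2500]
BᵀPA = [-79.5000 -24.7500]
K = S⁻¹·BᵀPA = [-1.3648 -0.4249]
A−BK = [-0.0944 0.2253; -1.0472 0.8627]
AᵀP(A−BK) = [4.4979 0.7210; 0.7210 0.7339]
P' = Q + AᵀP(A−BK) = [15.7479 -8.2790; -8.2790 9.7339]
tr(P') = 25.4818

25.4818


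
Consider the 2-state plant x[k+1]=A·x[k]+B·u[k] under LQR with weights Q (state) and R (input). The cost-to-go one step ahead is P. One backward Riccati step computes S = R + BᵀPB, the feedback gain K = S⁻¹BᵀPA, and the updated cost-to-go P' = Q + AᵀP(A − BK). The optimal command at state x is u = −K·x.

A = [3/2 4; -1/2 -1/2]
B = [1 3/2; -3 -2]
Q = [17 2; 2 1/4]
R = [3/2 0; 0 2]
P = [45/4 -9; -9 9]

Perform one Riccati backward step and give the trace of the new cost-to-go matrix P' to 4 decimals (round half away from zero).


31.5895

BᵀP = [38.2500 -36.0000; 34.8750 -31.5000]
S = R + BᵀPB = [3/2 0; 0 2] + [146.2500 129.3750; 129.3750 115.3125] = [147.7500 129.3750; 129.3750 117.3125]
BᵀPA = [75.3750 171.0000; 68.0625 155.2500]
K = S⁻¹·BᵀPA = [0.0619 -0.0421; 0.5119 1.3698]
A−BK = [0.6702 1.9874; 0.7095 2.1134]
AᵀP(A−BK) = [1.5545 4.4401; 4.4401 12.7850]
P' = Q + AᵀP(A−BK) = [18.5545 6.4401; 6.4401 13.0350]
tr(P') = 31.5895
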